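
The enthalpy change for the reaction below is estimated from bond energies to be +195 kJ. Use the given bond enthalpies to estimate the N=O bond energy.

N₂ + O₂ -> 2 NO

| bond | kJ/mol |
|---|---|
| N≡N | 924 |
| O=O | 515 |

Let D be the N=O bond energy.
Σ(broken) = 1×924 + 1×515 = 1439
Σ(formed) = 2×D = 2D
ΔH = Σ(broken) − Σ(formed) = (1439) − (2D) = +1439 − 2D
Setting this equal to +195 kJ gives 2D = 1244, so D = 622 kJ/mol.

D(N=O) ≈ 622 kJ/mol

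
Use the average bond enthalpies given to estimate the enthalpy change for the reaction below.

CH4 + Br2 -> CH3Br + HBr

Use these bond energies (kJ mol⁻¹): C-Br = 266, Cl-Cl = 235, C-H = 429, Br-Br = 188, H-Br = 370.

ΔH ≈ −19 kJ

Bonds broken (reactants):
  Br-Br: 1 × 188 = 188
  C-H: 4 × 429 = 1716
  Σ(broken) = 1904 kJ
Bonds formed (products):
  C-Br: 1 × 266 = 266
  C-H: 3 × 429 = 1287
  H-Br: 1 × 370 = 370
  Σ(formed) = 1923 kJ
ΔH = Σ(broken) − Σ(formed) = 1904 − 1923 = −19 kJ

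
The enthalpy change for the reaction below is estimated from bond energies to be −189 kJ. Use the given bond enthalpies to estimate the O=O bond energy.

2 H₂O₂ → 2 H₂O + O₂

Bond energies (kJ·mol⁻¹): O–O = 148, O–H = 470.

Let D be the O=O bond energy.
Σ(broken) = 4×470 + 2×148 = 2176
Σ(formed) = 4×470 + 1×D = 1880 + D
ΔH = Σ(broken) − Σ(formed) = (2176) − (1880 + D) = +296 − D
Setting this equal to −189 kJ gives D = 485 kJ/mol.

D(O=O) ≈ 485 kJ/mol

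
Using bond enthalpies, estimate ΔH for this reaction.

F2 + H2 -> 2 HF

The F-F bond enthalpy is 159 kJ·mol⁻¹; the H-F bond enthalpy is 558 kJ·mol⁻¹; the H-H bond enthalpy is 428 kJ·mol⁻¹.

ΔH ≈ −529 kJ

Bonds broken (reactants):
  F-F: 1 × 159 = 159
  H-H: 1 × 428 = 428
  Σ(broken) = 587 kJ
Bonds formed (products):
  H-F: 2 × 558 = 1116
  Σ(formed) = 1116 kJ
ΔH = Σ(broken) − Σ(formed) = 587 − 1116 = −529 kJ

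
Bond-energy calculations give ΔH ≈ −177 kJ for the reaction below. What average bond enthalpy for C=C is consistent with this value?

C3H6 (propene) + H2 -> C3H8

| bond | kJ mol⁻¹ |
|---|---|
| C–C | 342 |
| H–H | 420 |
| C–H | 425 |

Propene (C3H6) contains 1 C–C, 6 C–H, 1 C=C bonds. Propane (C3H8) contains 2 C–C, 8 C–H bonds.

D(C=C) ≈ 595 kJ/mol

Let D be the C=C bond energy.
Σ(broken) = 1×342 + 6×425 + 1×D + 1×420 = 3312 + D
Σ(formed) = 2×342 + 8×425 = 4084
ΔH = Σ(broken) − Σ(formed) = (3312 + D) − (4084) = −772 + D
Setting this equal to −177 kJ gives D = 595 kJ/mol.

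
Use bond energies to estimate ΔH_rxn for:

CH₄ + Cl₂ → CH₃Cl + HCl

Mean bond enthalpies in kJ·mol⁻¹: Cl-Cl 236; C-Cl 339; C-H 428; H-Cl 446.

Bonds broken (reactants):
  C-H: 4 × 428 = 1712
  Cl-Cl: 1 × 236 = 236
  Σ(broken) = 1948 kJ
Bonds formed (products):
  C-Cl: 1 × 339 = 339
  C-H: 3 × 428 = 1284
  H-Cl: 1 × 446 = 446
  Σ(formed) = 2069 kJ
ΔH = Σ(broken) − Σ(formed) = 1948 − 2069 = −121 kJ

ΔH ≈ −121 kJ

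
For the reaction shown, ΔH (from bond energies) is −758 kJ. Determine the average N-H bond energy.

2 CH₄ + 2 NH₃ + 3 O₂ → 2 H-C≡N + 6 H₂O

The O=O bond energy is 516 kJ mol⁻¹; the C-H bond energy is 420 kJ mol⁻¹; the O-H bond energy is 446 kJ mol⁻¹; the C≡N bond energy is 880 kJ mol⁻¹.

Let D be the N-H bond energy.
Σ(broken) = 8×420 + 6×D + 3×516 = 4908 + 6D
Σ(formed) = 2×880 + 2×420 + 12×446 = 7952
ΔH = Σ(broken) − Σ(formed) = (4908 + 6D) − (7952) = −3044 + 6D
Setting this equal to −758 kJ gives 6D = 2286, so D = 381 kJ/mol.

D(N-H) ≈ 381 kJ/mol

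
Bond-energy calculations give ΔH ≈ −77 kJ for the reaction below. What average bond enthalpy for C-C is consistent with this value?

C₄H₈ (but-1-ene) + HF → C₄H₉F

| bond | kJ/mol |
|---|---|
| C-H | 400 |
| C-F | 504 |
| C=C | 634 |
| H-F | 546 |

D(C-C) ≈ 353 kJ/mol

Let D be the C-C bond energy.
Σ(broken) = 2×D + 8×400 + 1×634 + 1×546 = 4380 + 2D
Σ(formed) = 3×D + 1×504 + 9×400 = 4104 + 3D
ΔH = Σ(broken) − Σ(formed) = (4380 + 2D) − (4104 + 3D) = +276 − D
Setting this equal to −77 kJ gives D = 353 kJ/mol.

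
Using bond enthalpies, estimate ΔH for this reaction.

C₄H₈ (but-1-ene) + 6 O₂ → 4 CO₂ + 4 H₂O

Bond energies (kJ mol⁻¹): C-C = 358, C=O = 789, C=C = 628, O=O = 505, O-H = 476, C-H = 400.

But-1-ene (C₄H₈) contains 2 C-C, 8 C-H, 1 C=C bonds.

ΔH ≈ −2546 kJ

Bonds broken (reactants):
  C-C: 2 × 358 = 716
  C-H: 8 × 400 = 3200
  C=C: 1 × 628 = 628
  O=O: 6 × 505 = 3030
  Σ(broken) = 7574 kJ
Bonds formed (products):
  C=O: 8 × 789 = 6312
  O-H: 8 × 476 = 3808
  Σ(formed) = 10120 kJ
ΔH = Σ(broken) − Σ(formed) = 7574 − 10120 = −2546 kJ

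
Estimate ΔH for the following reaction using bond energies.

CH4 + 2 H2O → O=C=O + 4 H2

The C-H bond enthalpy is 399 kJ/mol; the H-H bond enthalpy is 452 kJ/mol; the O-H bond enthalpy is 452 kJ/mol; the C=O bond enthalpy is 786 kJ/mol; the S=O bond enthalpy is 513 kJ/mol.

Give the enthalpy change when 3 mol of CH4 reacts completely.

ΔH = +72 kJ

Bonds broken (reactants):
  C-H: 4 × 399 = 1596
  O-H: 4 × 452 = 1808
  Σ(broken) = 3404 kJ
Bonds formed (products):
  C=O: 2 × 786 = 1572
  H-H: 4 × 452 = 1808
  Σ(formed) = 3380 kJ
ΔH = Σ(broken) − Σ(formed) = 3404 − 3380 = +24 kJ
For 3× the reaction as written: 3 × (+24) = +72 kJ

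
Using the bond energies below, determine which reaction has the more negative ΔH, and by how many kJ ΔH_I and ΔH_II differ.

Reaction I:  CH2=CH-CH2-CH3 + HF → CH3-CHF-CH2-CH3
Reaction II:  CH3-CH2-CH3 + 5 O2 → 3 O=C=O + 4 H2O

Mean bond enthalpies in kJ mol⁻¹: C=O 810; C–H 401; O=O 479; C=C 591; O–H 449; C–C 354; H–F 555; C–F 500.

Reaction II, by 2032 kJ

Reaction I:
  Bonds broken (reactants):
    C–C: 2 × 354 = 708
    C–H: 8 × 401 = 3208
    C=C: 1 × 591 = 591
    H–F: 1 × 555 = 555
    Σ(broken) = 5062 kJ
  Bonds formed (products):
    C–C: 3 × 354 = 1062
    C–F: 1 × 500 = 500
    C–H: 9 × 401 = 3609
    Σ(formed) = 5171 kJ
  ΔH_I = 5062 − 5171 = −109 kJ
Reaction II:
  Bonds broken (reactants):
    C–C: 2 × 354 = 708
    C–H: 8 × 401 = 3208
    O=O: 5 × 479 = 2395
    Σ(broken) = 6311 kJ
  Bonds formed (products):
    C=O: 6 × 810 = 4860
    O–H: 8 × 449 = 3592
    Σ(formed) = 8452 kJ
  ΔH_II = 6311 − 8452 = −2141 kJ
ΔH_I − ΔH_II = +2032 kJ, so reaction II has the more negative ΔH; |ΔH_I − ΔH_II| = 2032 kJ.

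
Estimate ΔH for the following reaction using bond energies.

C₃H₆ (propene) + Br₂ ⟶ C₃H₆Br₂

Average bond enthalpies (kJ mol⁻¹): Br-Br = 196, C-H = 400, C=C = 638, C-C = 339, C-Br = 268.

Bonds broken (reactants):
  Br-Br: 1 × 196 = 196
  C-C: 1 × 339 = 339
  C-H: 6 × 400 = 2400
  C=C: 1 × 638 = 638
  Σ(broken) = 3573 kJ
Bonds formed (products):
  C-Br: 2 × 268 = 536
  C-C: 2 × 339 = 678
  C-H: 6 × 400 = 2400
  Σ(formed) = 3614 kJ
ΔH = Σ(broken) − Σ(formed) = 3573 − 3614 = −41 kJ

ΔH ≈ −41 kJ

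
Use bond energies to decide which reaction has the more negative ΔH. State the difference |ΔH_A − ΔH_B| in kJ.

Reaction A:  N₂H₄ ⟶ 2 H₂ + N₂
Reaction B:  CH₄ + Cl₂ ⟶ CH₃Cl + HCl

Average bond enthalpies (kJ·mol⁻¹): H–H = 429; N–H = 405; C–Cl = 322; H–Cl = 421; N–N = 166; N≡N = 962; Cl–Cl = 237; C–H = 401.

Reaction B, by 71 kJ

Reaction A:
  Bonds broken (reactants):
    N–H: 4 × 405 = 1620
    N–N: 1 × 166 = 166
    Σ(broken) = 1786 kJ
  Bonds formed (products):
    H–H: 2 × 429 = 858
    N≡N: 1 × 962 = 962
    Σ(formed) = 1820 kJ
  ΔH_A = 1786 − 1820 = −34 kJ
Reaction B:
  Bonds broken (reactants):
    C–H: 4 × 401 = 1604
    Cl–Cl: 1 × 237 = 237
    Σ(broken) = 1841 kJ
  Bonds formed (products):
    C–Cl: 1 × 322 = 322
    C–H: 3 × 401 = 1203
    H–Cl: 1 × 421 = 421
    Σ(formed) = 1946 kJ
  ΔH_B = 1841 − 1946 = −105 kJ
ΔH_A − ΔH_B = +71 kJ, so reaction B has the more negative ΔH; |ΔH_A − ΔH_B| = 71 kJ.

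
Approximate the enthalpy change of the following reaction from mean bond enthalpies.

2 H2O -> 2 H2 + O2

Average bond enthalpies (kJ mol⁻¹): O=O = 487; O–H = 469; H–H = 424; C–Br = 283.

Bonds broken (reactants):
  O–H: 4 × 469 = 1876
  Σ(broken) = 1876 kJ
Bonds formed (products):
  H–H: 2 × 424 = 848
  O=O: 1 × 487 = 487
  Σ(formed) = 1335 kJ
ΔH = Σ(broken) − Σ(formed) = 1876 − 1335 = +541 kJ

ΔH ≈ +541 kJ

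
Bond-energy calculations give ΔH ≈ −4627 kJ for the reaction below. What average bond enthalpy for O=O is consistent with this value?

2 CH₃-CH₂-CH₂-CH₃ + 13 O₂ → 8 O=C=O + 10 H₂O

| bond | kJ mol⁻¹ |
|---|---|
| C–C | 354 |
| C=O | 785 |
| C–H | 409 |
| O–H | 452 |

Let D be the O=O bond energy.
Σ(broken) = 6×354 + 20×409 + 13×D = 10304 + 13D
Σ(formed) = 16×785 + 20×452 = 21600
ΔH = Σ(broken) − Σ(formed) = (10304 + 13D) − (21600) = −11296 + 13D
Setting this equal to −4627 kJ gives 13D = 6669, so D = 513 kJ/mol.

D(O=O) ≈ 513 kJ/mol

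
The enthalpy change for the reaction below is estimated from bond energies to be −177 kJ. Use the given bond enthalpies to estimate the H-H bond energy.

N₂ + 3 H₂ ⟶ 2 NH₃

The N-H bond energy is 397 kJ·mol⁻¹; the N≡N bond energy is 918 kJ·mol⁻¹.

Let D be the H-H bond energy.
Σ(broken) = 3×D + 1×918 = 918 + 3D
Σ(formed) = 6×397 = 2382
ΔH = Σ(broken) − Σ(formed) = (918 + 3D) − (2382) = −1464 + 3D
Setting this equal to −177 kJ gives 3D = 1287, so D = 429 kJ/mol.

D(H-H) ≈ 429 kJ/mol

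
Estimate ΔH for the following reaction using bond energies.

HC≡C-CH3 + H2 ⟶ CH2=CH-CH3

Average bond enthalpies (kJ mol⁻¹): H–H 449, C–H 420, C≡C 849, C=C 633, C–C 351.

Bonds broken (reactants):
  C≡C: 1 × 849 = 849
  C–C: 1 × 351 = 351
  C–H: 4 × 420 = 1680
  H–H: 1 × 449 = 449
  Σ(broken) = 3329 kJ
Bonds formed (products):
  C–C: 1 × 351 = 351
  C–H: 6 × 420 = 2520
  C=C: 1 × 633 = 633
  Σ(formed) = 3504 kJ
ΔH = Σ(broken) − Σ(formed) = 3329 − 3504 = −175 kJ

ΔH ≈ −175 kJ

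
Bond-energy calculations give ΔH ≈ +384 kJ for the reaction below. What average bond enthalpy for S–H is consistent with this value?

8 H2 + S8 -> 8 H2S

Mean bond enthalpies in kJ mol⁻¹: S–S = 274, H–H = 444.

Let D be the S–H bond energy.
Σ(broken) = 8×444 + 8×274 = 5744
Σ(formed) = 16×D = 16D
ΔH = Σ(broken) − Σ(formed) = (5744) − (16D) = +5744 − 16D
Setting this equal to +384 kJ gives 16D = 5360, so D = 335 kJ/mol.

D(S–H) ≈ 335 kJ/mol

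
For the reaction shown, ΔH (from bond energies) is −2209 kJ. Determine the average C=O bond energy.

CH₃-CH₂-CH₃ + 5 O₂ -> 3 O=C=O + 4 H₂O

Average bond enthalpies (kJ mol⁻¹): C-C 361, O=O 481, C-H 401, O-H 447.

D(C=O) ≈ 828 kJ/mol

Let D be the C=O bond energy.
Σ(broken) = 2×361 + 8×401 + 5×481 = 6335
Σ(formed) = 6×D + 8×447 = 3576 + 6D
ΔH = Σ(broken) − Σ(formed) = (6335) − (3576 + 6D) = +2759 − 6D
Setting this equal to −2209 kJ gives 6D = 4968, so D = 828 kJ/mol.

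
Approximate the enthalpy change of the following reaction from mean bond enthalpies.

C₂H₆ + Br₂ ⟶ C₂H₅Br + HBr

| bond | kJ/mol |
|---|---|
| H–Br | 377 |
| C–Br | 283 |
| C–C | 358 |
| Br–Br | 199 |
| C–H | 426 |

Bonds broken (reactants):
  Br–Br: 1 × 199 = 199
  C–C: 1 × 358 = 358
  C–H: 6 × 426 = 2556
  Σ(broken) = 3113 kJ
Bonds formed (products):
  C–Br: 1 × 283 = 283
  C–C: 1 × 358 = 358
  C–H: 5 × 426 = 2130
  H–Br: 1 × 377 = 377
  Σ(formed) = 3148 kJ
ΔH = Σ(broken) − Σ(formed) = 3113 − 3148 = −35 kJ

ΔH ≈ −35 kJ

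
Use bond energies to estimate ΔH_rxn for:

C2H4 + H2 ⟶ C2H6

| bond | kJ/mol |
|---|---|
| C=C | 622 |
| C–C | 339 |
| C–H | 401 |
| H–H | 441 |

ΔH ≈ −78 kJ

Bonds broken (reactants):
  C–H: 4 × 401 = 1604
  C=C: 1 × 622 = 622
  H–H: 1 × 441 = 441
  Σ(broken) = 2667 kJ
Bonds formed (products):
  C–C: 1 × 339 = 339
  C–H: 6 × 401 = 2406
  Σ(formed) = 2745 kJ
ΔH = Σ(broken) − Σ(formed) = 2667 − 2745 = −78 kJ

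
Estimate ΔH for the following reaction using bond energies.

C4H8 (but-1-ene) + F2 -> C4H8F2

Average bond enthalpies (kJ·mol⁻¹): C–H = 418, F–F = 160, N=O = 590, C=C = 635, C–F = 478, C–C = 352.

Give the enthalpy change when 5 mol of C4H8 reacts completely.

Bonds broken (reactants):
  C–C: 2 × 352 = 704
  C–H: 8 × 418 = 3344
  C=C: 1 × 635 = 635
  F–F: 1 × 160 = 160
  Σ(broken) = 4843 kJ
Bonds formed (products):
  C–C: 3 × 352 = 1056
  C–F: 2 × 478 = 956
  C–H: 8 × 418 = 3344
  Σ(formed) = 5356 kJ
ΔH = Σ(broken) − Σ(formed) = 4843 − 5356 = −513 kJ
For 5× the reaction as written: 5 × (−513) = −2565 kJ

ΔH = −2565 kJ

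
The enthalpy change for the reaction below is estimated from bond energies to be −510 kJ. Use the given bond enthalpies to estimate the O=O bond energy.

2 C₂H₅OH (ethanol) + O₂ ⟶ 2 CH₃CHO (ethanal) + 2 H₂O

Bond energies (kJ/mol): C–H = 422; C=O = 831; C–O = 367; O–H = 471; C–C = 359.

Let D be the O=O bond energy.
Σ(broken) = 2×359 + 10×422 + 2×367 + 2×471 + 1×D = 6614 + D
Σ(formed) = 2×359 + 8×422 + 2×831 + 4×471 = 7640
ΔH = Σ(broken) − Σ(formed) = (6614 + D) − (7640) = −1026 + D
Setting this equal to −510 kJ gives D = 516 kJ/mol.

D(O=O) ≈ 516 kJ/mol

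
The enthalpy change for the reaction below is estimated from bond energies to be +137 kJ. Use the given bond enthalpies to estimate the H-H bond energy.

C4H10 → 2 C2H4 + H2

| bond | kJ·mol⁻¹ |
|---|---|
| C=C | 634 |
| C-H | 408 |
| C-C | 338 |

Let D be the H-H bond energy.
Σ(broken) = 3×338 + 10×408 = 5094
Σ(formed) = 8×408 + 2×634 + 1×D = 4532 + D
ΔH = Σ(broken) − Σ(formed) = (5094) − (4532 + D) = +562 − D
Setting this equal to +137 kJ gives D = 425 kJ/mol.

D(H-H) ≈ 425 kJ/mol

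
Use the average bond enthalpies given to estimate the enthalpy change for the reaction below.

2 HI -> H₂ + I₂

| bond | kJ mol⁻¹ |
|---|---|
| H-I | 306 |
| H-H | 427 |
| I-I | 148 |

ΔH ≈ +37 kJ

Bonds broken (reactants):
  H-I: 2 × 306 = 612
  Σ(broken) = 612 kJ
Bonds formed (products):
  H-H: 1 × 427 = 427
  I-I: 1 × 148 = 148
  Σ(formed) = 575 kJ
ΔH = Σ(broken) − Σ(formed) = 612 − 575 = +37 kJ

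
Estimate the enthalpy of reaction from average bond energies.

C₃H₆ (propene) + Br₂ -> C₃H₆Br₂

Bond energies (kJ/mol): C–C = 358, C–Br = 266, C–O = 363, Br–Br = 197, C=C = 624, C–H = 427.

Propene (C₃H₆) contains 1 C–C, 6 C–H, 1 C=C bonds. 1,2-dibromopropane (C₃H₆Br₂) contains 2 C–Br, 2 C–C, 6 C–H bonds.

ΔH ≈ −69 kJ

Bonds broken (reactants):
  Br–Br: 1 × 197 = 197
  C–C: 1 × 358 = 358
  C–H: 6 × 427 = 2562
  C=C: 1 × 624 = 624
  Σ(broken) = 3741 kJ
Bonds formed (products):
  C–Br: 2 × 266 = 532
  C–C: 2 × 358 = 716
  C–H: 6 × 427 = 2562
  Σ(formed) = 3810 kJ
ΔH = Σ(broken) − Σ(formed) = 3741 − 3810 = −69 kJ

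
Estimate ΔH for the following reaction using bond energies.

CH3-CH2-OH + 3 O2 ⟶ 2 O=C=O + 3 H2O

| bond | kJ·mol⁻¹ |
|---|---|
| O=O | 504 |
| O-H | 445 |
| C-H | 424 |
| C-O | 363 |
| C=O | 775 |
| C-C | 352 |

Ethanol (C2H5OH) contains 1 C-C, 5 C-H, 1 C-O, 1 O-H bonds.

Bonds broken (reactants):
  C-C: 1 × 352 = 352
  C-H: 5 × 424 = 2120
  C-O: 1 × 363 = 363
  O-H: 1 × 445 = 445
  O=O: 3 × 504 = 1512
  Σ(broken) = 4792 kJ
Bonds formed (products):
  C=O: 4 × 775 = 3100
  O-H: 6 × 445 = 2670
  Σ(formed) = 5770 kJ
ΔH = Σ(broken) − Σ(formed) = 4792 − 5770 = −978 kJ

ΔH ≈ −978 kJ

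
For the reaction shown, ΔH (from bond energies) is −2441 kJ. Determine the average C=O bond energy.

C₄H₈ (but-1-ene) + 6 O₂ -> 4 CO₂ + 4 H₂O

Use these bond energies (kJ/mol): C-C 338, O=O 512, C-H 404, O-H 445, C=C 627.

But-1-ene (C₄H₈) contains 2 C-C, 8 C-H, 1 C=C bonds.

D(C=O) ≈ 811 kJ/mol

Let D be the C=O bond energy.
Σ(broken) = 2×338 + 8×404 + 1×627 + 6×512 = 7607
Σ(formed) = 8×D + 8×445 = 3560 + 8D
ΔH = Σ(broken) − Σ(formed) = (7607) − (3560 + 8D) = +4047 − 8D
Setting this equal to −2441 kJ gives 8D = 6488, so D = 811 kJ/mol.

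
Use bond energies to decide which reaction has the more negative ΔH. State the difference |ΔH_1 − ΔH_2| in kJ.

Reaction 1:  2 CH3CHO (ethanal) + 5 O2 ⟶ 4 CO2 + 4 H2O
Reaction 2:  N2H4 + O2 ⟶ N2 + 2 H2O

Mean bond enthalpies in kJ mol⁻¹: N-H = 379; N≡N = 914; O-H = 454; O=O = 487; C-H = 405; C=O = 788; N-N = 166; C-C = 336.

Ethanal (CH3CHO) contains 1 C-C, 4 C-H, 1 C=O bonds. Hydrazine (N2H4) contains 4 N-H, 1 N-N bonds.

Reaction 1, by 1452 kJ

Reaction 1:
  Bonds broken (reactants):
    C-C: 2 × 336 = 672
    C-H: 8 × 405 = 3240
    C=O: 2 × 788 = 1576
    O=O: 5 × 487 = 2435
    Σ(broken) = 7923 kJ
  Bonds formed (products):
    C=O: 8 × 788 = 6304
    O-H: 8 × 454 = 3632
    Σ(formed) = 9936 kJ
  ΔH_1 = 7923 − 9936 = −2013 kJ
Reaction 2:
  Bonds broken (reactants):
    N-H: 4 × 379 = 1516
    N-N: 1 × 166 = 166
    O=O: 1 × 487 = 487
    Σ(broken) = 2169 kJ
  Bonds formed (products):
    N≡N: 1 × 914 = 914
    O-H: 4 × 454 = 1816
    Σ(formed) = 2730 kJ
  ΔH_2 = 2169 − 2730 = −561 kJ
ΔH_1 − ΔH_2 = −1452 kJ, so reaction 1 has the more negative ΔH; |ΔH_1 − ΔH_2| = 1452 kJ.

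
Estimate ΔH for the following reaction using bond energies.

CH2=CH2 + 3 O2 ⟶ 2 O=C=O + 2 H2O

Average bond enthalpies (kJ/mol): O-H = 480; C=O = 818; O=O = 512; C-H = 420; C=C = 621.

ΔH ≈ −1355 kJ

Bonds broken (reactants):
  C-H: 4 × 420 = 1680
  C=C: 1 × 621 = 621
  O=O: 3 × 512 = 1536
  Σ(broken) = 3837 kJ
Bonds formed (products):
  C=O: 4 × 818 = 3272
  O-H: 4 × 480 = 1920
  Σ(formed) = 5192 kJ
ΔH = Σ(broken) − Σ(formed) = 3837 − 5192 = −1355 kJ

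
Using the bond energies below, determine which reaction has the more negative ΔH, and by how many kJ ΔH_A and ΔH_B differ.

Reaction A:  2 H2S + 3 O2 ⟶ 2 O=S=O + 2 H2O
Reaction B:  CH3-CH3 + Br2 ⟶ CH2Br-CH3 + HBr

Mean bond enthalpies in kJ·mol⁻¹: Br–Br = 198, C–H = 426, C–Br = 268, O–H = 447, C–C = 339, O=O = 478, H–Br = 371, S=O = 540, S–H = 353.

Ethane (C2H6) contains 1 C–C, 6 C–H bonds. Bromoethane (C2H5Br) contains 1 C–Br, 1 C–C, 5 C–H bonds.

Reaction A:
  Bonds broken (reactants):
    O=O: 3 × 478 = 1434
    S–H: 4 × 353 = 1412
    Σ(broken) = 2846 kJ
  Bonds formed (products):
    O–H: 4 × 447 = 1788
    S=O: 4 × 540 = 2160
    Σ(formed) = 3948 kJ
  ΔH_A = 2846 − 3948 = −1102 kJ
Reaction B:
  Bonds broken (reactants):
    Br–Br: 1 × 198 = 198
    C–C: 1 × 339 = 339
    C–H: 6 × 426 = 2556
    Σ(broken) = 3093 kJ
  Bonds formed (products):
    C–Br: 1 × 268 = 268
    C–C: 1 × 339 = 339
    C–H: 5 × 426 = 2130
    H–Br: 1 × 371 = 371
    Σ(formed) = 3108 kJ
  ΔH_B = 3093 − 3108 = −15 kJ
ΔH_A − ΔH_B = −1087 kJ, so reaction A has the more negative ΔH; |ΔH_A − ΔH_B| = 1087 kJ.

Reaction A, by 1087 kJ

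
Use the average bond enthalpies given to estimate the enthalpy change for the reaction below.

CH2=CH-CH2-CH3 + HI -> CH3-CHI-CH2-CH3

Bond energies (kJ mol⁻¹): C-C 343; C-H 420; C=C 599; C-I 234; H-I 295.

Bonds broken (reactants):
  C-C: 2 × 343 = 686
  C-H: 8 × 420 = 3360
  C=C: 1 × 599 = 599
  H-I: 1 × 295 = 295
  Σ(broken) = 4940 kJ
Bonds formed (products):
  C-C: 3 × 343 = 1029
  C-H: 9 × 420 = 3780
  C-I: 1 × 234 = 234
  Σ(formed) = 5043 kJ
ΔH = Σ(broken) − Σ(formed) = 4940 − 5043 = −103 kJ

ΔH ≈ −103 kJ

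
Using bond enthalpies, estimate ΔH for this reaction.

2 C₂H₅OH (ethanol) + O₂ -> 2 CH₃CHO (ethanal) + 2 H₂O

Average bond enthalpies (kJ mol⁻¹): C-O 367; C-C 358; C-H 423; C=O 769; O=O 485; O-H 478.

Bonds broken (reactants):
  C-C: 2 × 358 = 716
  C-H: 10 × 423 = 4230
  C-O: 2 × 367 = 734
  O-H: 2 × 478 = 956
  O=O: 1 × 485 = 485
  Σ(broken) = 7121 kJ
Bonds formed (products):
  C-C: 2 × 358 = 716
  C-H: 8 × 423 = 3384
  C=O: 2 × 769 = 1538
  O-H: 4 × 478 = 1912
  Σ(formed) = 7550 kJ
ΔH = Σ(broken) − Σ(formed) = 7121 − 7550 = −429 kJ

ΔH ≈ −429 kJ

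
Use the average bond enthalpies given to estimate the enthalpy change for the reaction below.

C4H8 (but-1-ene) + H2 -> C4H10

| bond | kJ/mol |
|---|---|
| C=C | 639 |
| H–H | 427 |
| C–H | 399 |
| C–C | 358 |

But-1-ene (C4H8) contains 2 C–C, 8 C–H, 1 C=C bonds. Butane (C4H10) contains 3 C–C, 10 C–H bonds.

Bonds broken (reactants):
  C–C: 2 × 358 = 716
  C–H: 8 × 399 = 3192
  C=C: 1 × 639 = 639
  H–H: 1 × 427 = 427
  Σ(broken) = 4974 kJ
Bonds formed (products):
  C–C: 3 × 358 = 1074
  C–H: 10 × 399 = 3990
  Σ(formed) = 5064 kJ
ΔH = Σ(broken) − Σ(formed) = 4974 − 5064 = −90 kJ

ΔH ≈ −90 kJ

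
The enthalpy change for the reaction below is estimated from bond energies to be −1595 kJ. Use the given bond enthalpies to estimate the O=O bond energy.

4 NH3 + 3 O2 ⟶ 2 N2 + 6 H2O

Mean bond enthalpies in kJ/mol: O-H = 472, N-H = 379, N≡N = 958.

Let D be the O=O bond energy.
Σ(broken) = 12×379 + 3×D = 4548 + 3D
Σ(formed) = 2×958 + 12×472 = 7580
ΔH = Σ(broken) − Σ(formed) = (4548 + 3D) − (7580) = −3032 + 3D
Setting this equal to −1595 kJ gives 3D = 1437, so D = 479 kJ/mol.

D(O=O) ≈ 479 kJ/mol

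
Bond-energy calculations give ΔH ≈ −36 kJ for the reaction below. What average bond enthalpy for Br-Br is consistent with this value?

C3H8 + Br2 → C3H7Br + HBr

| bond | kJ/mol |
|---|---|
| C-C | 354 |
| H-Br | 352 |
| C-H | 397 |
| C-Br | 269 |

D(Br-Br) ≈ 188 kJ/mol

Let D be the Br-Br bond energy.
Σ(broken) = 1×D + 2×354 + 8×397 = 3884 + D
Σ(formed) = 1×269 + 2×354 + 7×397 + 1×352 = 4108
ΔH = Σ(broken) − Σ(formed) = (3884 + D) − (4108) = −224 + D
Setting this equal to −36 kJ gives D = 188 kJ/mol.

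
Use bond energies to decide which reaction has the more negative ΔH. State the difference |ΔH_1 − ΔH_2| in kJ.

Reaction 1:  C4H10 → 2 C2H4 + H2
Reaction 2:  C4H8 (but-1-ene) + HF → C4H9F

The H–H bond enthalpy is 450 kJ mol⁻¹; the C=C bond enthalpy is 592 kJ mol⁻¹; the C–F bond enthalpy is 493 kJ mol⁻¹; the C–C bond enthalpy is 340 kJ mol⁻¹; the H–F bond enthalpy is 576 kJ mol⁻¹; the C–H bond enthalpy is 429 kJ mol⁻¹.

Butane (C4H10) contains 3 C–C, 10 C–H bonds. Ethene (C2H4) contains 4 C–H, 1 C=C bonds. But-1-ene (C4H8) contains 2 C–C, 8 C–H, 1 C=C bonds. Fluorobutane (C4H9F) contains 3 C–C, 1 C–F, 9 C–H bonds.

Reaction 1:
  Bonds broken (reactants):
    C–C: 3 × 340 = 1020
    C–H: 10 × 429 = 4290
    Σ(broken) = 5310 kJ
  Bonds formed (products):
    C–H: 8 × 429 = 3432
    C=C: 2 × 592 = 1184
    H–H: 1 × 450 = 450
    Σ(formed) = 5066 kJ
  ΔH_1 = 5310 − 5066 = +244 kJ
Reaction 2:
  Bonds broken (reactants):
    C–C: 2 × 340 = 680
    C–H: 8 × 429 = 3432
    C=C: 1 × 592 = 592
    H–F: 1 × 576 = 576
    Σ(broken) = 5280 kJ
  Bonds formed (products):
    C–C: 3 × 340 = 1020
    C–F: 1 × 493 = 493
    C–H: 9 × 429 = 3861
    Σ(formed) = 5374 kJ
  ΔH_2 = 5280 − 5374 = −94 kJ
ΔH_1 − ΔH_2 = +338 kJ, so reaction 2 has the more negative ΔH; |ΔH_1 − ΔH_2| = 338 kJ.

Reaction 2, by 338 kJ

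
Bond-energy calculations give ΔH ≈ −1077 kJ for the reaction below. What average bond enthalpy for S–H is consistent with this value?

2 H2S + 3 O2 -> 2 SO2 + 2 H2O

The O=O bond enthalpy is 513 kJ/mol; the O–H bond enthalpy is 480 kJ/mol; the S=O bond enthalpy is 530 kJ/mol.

D(S–H) ≈ 356 kJ/mol

Let D be the S–H bond energy.
Σ(broken) = 3×513 + 4×D = 1539 + 4D
Σ(formed) = 4×480 + 4×530 = 4040
ΔH = Σ(broken) − Σ(formed) = (1539 + 4D) − (4040) = −2501 + 4D
Setting this equal to −1077 kJ gives 4D = 1424, so D = 356 kJ/mol.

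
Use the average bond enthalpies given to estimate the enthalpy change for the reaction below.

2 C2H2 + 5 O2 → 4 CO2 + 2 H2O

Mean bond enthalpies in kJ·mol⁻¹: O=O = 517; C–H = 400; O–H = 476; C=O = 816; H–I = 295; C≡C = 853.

ΔH ≈ −2541 kJ

Bonds broken (reactants):
  C≡C: 2 × 853 = 1706
  C–H: 4 × 400 = 1600
  O=O: 5 × 517 = 2585
  Σ(broken) = 5891 kJ
Bonds formed (products):
  C=O: 8 × 816 = 6528
  O–H: 4 × 476 = 1904
  Σ(formed) = 8432 kJ
ΔH = Σ(broken) − Σ(formed) = 5891 − 8432 = −2541 kJ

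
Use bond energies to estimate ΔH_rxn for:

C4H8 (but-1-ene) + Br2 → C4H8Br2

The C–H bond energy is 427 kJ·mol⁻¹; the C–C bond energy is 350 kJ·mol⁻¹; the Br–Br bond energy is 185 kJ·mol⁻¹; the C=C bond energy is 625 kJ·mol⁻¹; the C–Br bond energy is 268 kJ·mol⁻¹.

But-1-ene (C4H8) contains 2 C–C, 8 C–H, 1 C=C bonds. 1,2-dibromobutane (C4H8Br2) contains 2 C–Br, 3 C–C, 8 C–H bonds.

ΔH ≈ −76 kJ

Bonds broken (reactants):
  Br–Br: 1 × 185 = 185
  C–C: 2 × 350 = 700
  C–H: 8 × 427 = 3416
  C=C: 1 × 625 = 625
  Σ(broken) = 4926 kJ
Bonds formed (products):
  C–Br: 2 × 268 = 536
  C–C: 3 × 350 = 1050
  C–H: 8 × 427 = 3416
  Σ(formed) = 5002 kJ
ΔH = Σ(broken) − Σ(formed) = 4926 − 5002 = −76 kJ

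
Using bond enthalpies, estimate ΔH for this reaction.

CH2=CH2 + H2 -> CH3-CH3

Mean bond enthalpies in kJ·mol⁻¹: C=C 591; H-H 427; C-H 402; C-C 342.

ΔH ≈ −128 kJ

Bonds broken (reactants):
  C-H: 4 × 402 = 1608
  C=C: 1 × 591 = 591
  H-H: 1 × 427 = 427
  Σ(broken) = 2626 kJ
Bonds formed (products):
  C-C: 1 × 342 = 342
  C-H: 6 × 402 = 2412
  Σ(formed) = 2754 kJ
ΔH = Σ(broken) − Σ(formed) = 2626 − 2754 = −128 kJ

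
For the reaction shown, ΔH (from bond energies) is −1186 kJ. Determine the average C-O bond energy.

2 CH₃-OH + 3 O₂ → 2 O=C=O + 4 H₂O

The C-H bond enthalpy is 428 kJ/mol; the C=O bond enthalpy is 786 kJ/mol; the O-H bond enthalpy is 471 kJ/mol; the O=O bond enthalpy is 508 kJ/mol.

Let D be the C-O bond energy.
Σ(broken) = 6×428 + 2×D + 2×471 + 3×508 = 5034 + 2D
Σ(formed) = 4×786 + 8×471 = 6912
ΔH = Σ(broken) − Σ(formed) = (5034 + 2D) − (6912) = −1878 + 2D
Setting this equal to −1186 kJ gives 2D = 692, so D = 346 kJ/mol.

D(C-O) ≈ 346 kJ/mol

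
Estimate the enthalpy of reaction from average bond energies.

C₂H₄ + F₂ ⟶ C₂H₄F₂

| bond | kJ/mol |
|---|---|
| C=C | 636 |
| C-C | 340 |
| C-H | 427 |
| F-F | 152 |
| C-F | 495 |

Bonds broken (reactants):
  C-H: 4 × 427 = 1708
  C=C: 1 × 636 = 636
  F-F: 1 × 152 = 152
  Σ(broken) = 2496 kJ
Bonds formed (products):
  C-C: 1 × 340 = 340
  C-F: 2 × 495 = 990
  C-H: 4 × 427 = 1708
  Σ(formed) = 3038 kJ
ΔH = Σ(broken) − Σ(formed) = 2496 − 3038 = −542 kJ

ΔH ≈ −542 kJ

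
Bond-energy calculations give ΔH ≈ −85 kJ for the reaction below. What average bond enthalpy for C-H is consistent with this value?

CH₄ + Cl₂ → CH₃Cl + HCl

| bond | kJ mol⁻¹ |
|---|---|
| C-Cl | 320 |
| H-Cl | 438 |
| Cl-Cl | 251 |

D(C-H) ≈ 422 kJ/mol

Let D be the C-H bond energy.
Σ(broken) = 4×D + 1×251 = 251 + 4D
Σ(formed) = 1×320 + 3×D + 1×438 = 758 + 3D
ΔH = Σ(broken) − Σ(formed) = (251 + 4D) − (758 + 3D) = −507 + D
Setting this equal to −85 kJ gives D = 422 kJ/mol.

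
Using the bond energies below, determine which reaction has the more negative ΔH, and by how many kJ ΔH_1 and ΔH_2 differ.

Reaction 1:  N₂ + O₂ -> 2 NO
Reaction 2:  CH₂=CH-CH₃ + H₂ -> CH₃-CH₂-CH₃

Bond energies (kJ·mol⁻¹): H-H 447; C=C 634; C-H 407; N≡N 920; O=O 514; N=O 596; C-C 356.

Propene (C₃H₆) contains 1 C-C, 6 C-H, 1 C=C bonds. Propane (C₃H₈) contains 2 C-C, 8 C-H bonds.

Reaction 2, by 331 kJ

Reaction 1:
  Bonds broken (reactants):
    N≡N: 1 × 920 = 920
    O=O: 1 × 514 = 514
    Σ(broken) = 1434 kJ
  Bonds formed (products):
    N=O: 2 × 596 = 1192
    Σ(formed) = 1192 kJ
  ΔH_1 = 1434 − 1192 = +242 kJ
Reaction 2:
  Bonds broken (reactants):
    C-C: 1 × 356 = 356
    C-H: 6 × 407 = 2442
    C=C: 1 × 634 = 634
    H-H: 1 × 447 = 447
    Σ(broken) = 3879 kJ
  Bonds formed (products):
    C-C: 2 × 356 = 712
    C-H: 8 × 407 = 3256
    Σ(formed) = 3968 kJ
  ΔH_2 = 3879 − 3968 = −89 kJ
ΔH_1 − ΔH_2 = +331 kJ, so reaction 2 has the more negative ΔH; |ΔH_1 − ΔH_2| = 331 kJ.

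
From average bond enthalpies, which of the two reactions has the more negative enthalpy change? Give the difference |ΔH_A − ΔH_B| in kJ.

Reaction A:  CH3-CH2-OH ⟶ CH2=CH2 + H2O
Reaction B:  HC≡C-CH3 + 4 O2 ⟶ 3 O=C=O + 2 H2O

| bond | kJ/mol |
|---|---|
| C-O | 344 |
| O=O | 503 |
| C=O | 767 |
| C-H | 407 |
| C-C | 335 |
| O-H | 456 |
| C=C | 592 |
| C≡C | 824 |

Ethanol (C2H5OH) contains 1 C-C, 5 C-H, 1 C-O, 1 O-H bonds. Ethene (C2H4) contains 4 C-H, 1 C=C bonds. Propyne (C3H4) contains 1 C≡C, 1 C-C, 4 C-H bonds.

Reaction A:
  Bonds broken (reactants):
    C-C: 1 × 335 = 335
    C-H: 5 × 407 = 2035
    C-O: 1 × 344 = 344
    O-H: 1 × 456 = 456
    Σ(broken) = 3170 kJ
  Bonds formed (products):
    C-H: 4 × 407 = 1628
    C=C: 1 × 592 = 592
    O-H: 2 × 456 = 912
    Σ(formed) = 3132 kJ
  ΔH_A = 3170 − 3132 = +38 kJ
Reaction B:
  Bonds broken (reactants):
    C≡C: 1 × 824 = 824
    C-C: 1 × 335 = 335
    C-H: 4 × 407 = 1628
    O=O: 4 × 503 = 2012
    Σ(broken) = 4799 kJ
  Bonds formed (products):
    C=O: 6 × 767 = 4602
    O-H: 4 × 456 = 1824
    Σ(formed) = 6426 kJ
  ΔH_B = 4799 − 6426 = −1627 kJ
ΔH_A − ΔH_B = +1665 kJ, so reaction B has the more negative ΔH; |ΔH_A − ΔH_B| = 1665 kJ.

Reaction B, by 1665 kJ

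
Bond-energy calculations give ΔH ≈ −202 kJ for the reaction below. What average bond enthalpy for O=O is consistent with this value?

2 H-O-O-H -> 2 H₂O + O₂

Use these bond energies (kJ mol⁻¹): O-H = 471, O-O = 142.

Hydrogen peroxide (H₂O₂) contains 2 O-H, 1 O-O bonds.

D(O=O) ≈ 486 kJ/mol

Let D be the O=O bond energy.
Σ(broken) = 4×471 + 2×142 = 2168
Σ(formed) = 4×471 + 1×D = 1884 + D
ΔH = Σ(broken) − Σ(formed) = (2168) − (1884 + D) = +284 − D
Setting this equal to −202 kJ gives D = 486 kJ/mol.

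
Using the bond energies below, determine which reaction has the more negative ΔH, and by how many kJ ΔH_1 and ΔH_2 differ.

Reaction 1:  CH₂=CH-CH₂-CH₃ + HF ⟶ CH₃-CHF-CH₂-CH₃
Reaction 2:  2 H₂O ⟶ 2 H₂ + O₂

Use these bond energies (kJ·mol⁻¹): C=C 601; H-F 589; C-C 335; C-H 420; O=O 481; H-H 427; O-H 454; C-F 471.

Reaction 1, by 517 kJ

Reaction 1:
  Bonds broken (reactants):
    C-C: 2 × 335 = 670
    C-H: 8 × 420 = 3360
    C=C: 1 × 601 = 601
    H-F: 1 × 589 = 589
    Σ(broken) = 5220 kJ
  Bonds formed (products):
    C-C: 3 × 335 = 1005
    C-F: 1 × 471 = 471
    C-H: 9 × 420 = 3780
    Σ(formed) = 5256 kJ
  ΔH_1 = 5220 − 5256 = −36 kJ
Reaction 2:
  Bonds broken (reactants):
    O-H: 4 × 454 = 1816
    Σ(broken) = 1816 kJ
  Bonds formed (products):
    H-H: 2 × 427 = 854
    O=O: 1 × 481 = 481
    Σ(formed) = 1335 kJ
  ΔH_2 = 1816 − 1335 = +481 kJ
ΔH_1 − ΔH_2 = −517 kJ, so reaction 1 has the more negative ΔH; |ΔH_1 − ΔH_2| = 517 kJ.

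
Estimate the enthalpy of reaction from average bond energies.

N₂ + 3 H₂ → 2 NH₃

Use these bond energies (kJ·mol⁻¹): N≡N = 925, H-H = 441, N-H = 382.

Bonds broken (reactants):
  H-H: 3 × 441 = 1323
  N≡N: 1 × 925 = 925
  Σ(broken) = 2248 kJ
Bonds formed (products):
  N-H: 6 × 382 = 2292
  Σ(formed) = 2292 kJ
ΔH = Σ(broken) − Σ(formed) = 2248 − 2292 = −44 kJ

ΔH ≈ −44 kJ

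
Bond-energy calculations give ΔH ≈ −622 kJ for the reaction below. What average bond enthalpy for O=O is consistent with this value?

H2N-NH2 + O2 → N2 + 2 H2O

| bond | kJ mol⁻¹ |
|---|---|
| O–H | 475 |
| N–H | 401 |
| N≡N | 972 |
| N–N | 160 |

D(O=O) ≈ 486 kJ/mol

Let D be the O=O bond energy.
Σ(broken) = 4×401 + 1×160 + 1×D = 1764 + D
Σ(formed) = 1×972 + 4×475 = 2872
ΔH = Σ(broken) − Σ(formed) = (1764 + D) − (2872) = −1108 + D
Setting this equal to −622 kJ gives D = 486 kJ/mol.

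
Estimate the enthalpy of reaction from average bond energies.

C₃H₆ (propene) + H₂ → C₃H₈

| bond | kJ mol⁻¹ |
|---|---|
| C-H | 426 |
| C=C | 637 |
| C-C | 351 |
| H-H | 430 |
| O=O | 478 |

Bonds broken (reactants):
  C-C: 1 × 351 = 351
  C-H: 6 × 426 = 2556
  C=C: 1 × 637 = 637
  H-H: 1 × 430 = 430
  Σ(broken) = 3974 kJ
Bonds formed (products):
  C-C: 2 × 351 = 702
  C-H: 8 × 426 = 3408
  Σ(formed) = 4110 kJ
ΔH = Σ(broken) − Σ(formed) = 3974 − 4110 = −136 kJ

ΔH ≈ −136 kJ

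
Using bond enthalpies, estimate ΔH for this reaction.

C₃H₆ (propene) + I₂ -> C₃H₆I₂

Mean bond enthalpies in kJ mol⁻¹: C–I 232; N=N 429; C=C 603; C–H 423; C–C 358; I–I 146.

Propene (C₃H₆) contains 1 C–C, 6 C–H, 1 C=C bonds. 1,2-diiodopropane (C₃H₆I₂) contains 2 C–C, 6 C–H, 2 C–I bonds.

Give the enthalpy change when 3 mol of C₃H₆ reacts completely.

ΔH = −219 kJ

Bonds broken (reactants):
  C–C: 1 × 358 = 358
  C–H: 6 × 423 = 2538
  C=C: 1 × 603 = 603
  I–I: 1 × 146 = 146
  Σ(broken) = 3645 kJ
Bonds formed (products):
  C–C: 2 × 358 = 716
  C–H: 6 × 423 = 2538
  C–I: 2 × 232 = 464
  Σ(formed) = 3718 kJ
ΔH = Σ(broken) − Σ(formed) = 3645 − 3718 = −73 kJ
For 3× the reaction as written: 3 × (−73) = −219 kJ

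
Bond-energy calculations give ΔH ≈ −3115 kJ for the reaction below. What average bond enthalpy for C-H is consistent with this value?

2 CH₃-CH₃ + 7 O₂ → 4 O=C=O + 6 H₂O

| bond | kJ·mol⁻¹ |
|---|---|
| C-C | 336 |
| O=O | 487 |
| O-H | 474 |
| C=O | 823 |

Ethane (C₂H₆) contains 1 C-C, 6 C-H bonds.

D(C-H) ≈ 423 kJ/mol

Let D be the C-H bond energy.
Σ(broken) = 2×336 + 12×D + 7×487 = 4081 + 12D
Σ(formed) = 8×823 + 12×474 = 12272
ΔH = Σ(broken) − Σ(formed) = (4081 + 12D) − (12272) = −8191 + 12D
Setting this equal to −3115 kJ gives 12D = 5076, so D = 423 kJ/mol.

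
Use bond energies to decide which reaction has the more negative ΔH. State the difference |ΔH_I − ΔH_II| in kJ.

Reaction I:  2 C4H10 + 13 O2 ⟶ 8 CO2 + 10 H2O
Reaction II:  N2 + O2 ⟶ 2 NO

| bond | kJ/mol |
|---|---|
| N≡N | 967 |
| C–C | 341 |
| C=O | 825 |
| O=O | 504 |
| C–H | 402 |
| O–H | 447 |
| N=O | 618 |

Reaction I, by 5737 kJ

Reaction I:
  Bonds broken (reactants):
    C–C: 6 × 341 = 2046
    C–H: 20 × 402 = 8040
    O=O: 13 × 504 = 6552
    Σ(broken) = 16638 kJ
  Bonds formed (products):
    C=O: 16 × 825 = 13200
    O–H: 20 × 447 = 8940
    Σ(formed) = 22140 kJ
  ΔH_I = 16638 − 22140 = −5502 kJ
Reaction II:
  Bonds broken (reactants):
    N≡N: 1 × 967 = 967
    O=O: 1 × 504 = 504
    Σ(broken) = 1471 kJ
  Bonds formed (products):
    N=O: 2 × 618 = 1236
    Σ(formed) = 1236 kJ
  ΔH_II = 1471 − 1236 = +235 kJ
ΔH_I − ΔH_II = −5737 kJ, so reaction I has the more negative ΔH; |ΔH_I − ΔH_II| = 5737 kJ.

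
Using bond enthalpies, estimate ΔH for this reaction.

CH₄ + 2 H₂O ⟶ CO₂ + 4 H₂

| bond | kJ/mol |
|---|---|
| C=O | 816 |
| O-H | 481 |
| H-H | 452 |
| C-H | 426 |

ΔH ≈ +188 kJ

Bonds broken (reactants):
  C-H: 4 × 426 = 1704
  O-H: 4 × 481 = 1924
  Σ(broken) = 3628 kJ
Bonds formed (products):
  C=O: 2 × 816 = 1632
  H-H: 4 × 452 = 1808
  Σ(formed) = 3440 kJ
ΔH = Σ(broken) − Σ(formed) = 3628 − 3440 = +188 kJ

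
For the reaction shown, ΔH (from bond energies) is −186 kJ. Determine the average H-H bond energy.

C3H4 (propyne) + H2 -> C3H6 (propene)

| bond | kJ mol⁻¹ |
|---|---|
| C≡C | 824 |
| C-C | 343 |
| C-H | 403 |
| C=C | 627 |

D(H-H) ≈ 423 kJ/mol

Let D be the H-H bond energy.
Σ(broken) = 1×824 + 1×343 + 4×403 + 1×D = 2779 + D
Σ(formed) = 1×343 + 6×403 + 1×627 = 3388
ΔH = Σ(broken) − Σ(formed) = (2779 + D) − (3388) = −609 + D
Setting this equal to −186 kJ gives D = 423 kJ/mol.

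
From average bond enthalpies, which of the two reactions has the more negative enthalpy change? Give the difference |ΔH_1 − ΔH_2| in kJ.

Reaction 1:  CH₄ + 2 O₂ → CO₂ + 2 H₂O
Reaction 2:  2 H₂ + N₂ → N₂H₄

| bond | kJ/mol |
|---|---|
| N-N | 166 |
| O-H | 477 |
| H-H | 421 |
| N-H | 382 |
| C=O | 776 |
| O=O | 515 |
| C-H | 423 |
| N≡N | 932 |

Reaction 1:
  Bonds broken (reactants):
    C-H: 4 × 423 = 1692
    O=O: 2 × 515 = 1030
    Σ(broken) = 2722 kJ
  Bonds formed (products):
    C=O: 2 × 776 = 1552
    O-H: 4 × 477 = 1908
    Σ(formed) = 3460 kJ
  ΔH_1 = 2722 − 3460 = −738 kJ
Reaction 2:
  Bonds broken (reactants):
    H-H: 2 × 421 = 842
    N≡N: 1 × 932 = 932
    Σ(broken) = 1774 kJ
  Bonds formed (products):
    N-H: 4 × 382 = 1528
    N-N: 1 × 166 = 166
    Σ(formed) = 1694 kJ
  ΔH_2 = 1774 − 1694 = +80 kJ
ΔH_1 − ΔH_2 = −818 kJ, so reaction 1 has the more negative ΔH; |ΔH_1 − ΔH_2| = 818 kJ.

Reaction 1, by 818 kJ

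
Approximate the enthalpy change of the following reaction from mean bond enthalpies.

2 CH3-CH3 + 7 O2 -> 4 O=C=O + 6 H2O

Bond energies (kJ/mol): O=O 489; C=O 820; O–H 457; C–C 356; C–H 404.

ΔH ≈ −3061 kJ

Bonds broken (reactants):
  C–C: 2 × 356 = 712
  C–H: 12 × 404 = 4848
  O=O: 7 × 489 = 3423
  Σ(broken) = 8983 kJ
Bonds formed (products):
  C=O: 8 × 820 = 6560
  O–H: 12 × 457 = 5484
  Σ(formed) = 12044 kJ
ΔH = Σ(broken) − Σ(formed) = 8983 − 12044 = −3061 kJ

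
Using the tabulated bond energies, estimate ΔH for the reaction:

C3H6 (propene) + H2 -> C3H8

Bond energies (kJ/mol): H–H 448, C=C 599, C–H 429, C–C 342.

ΔH ≈ −153 kJ

Bonds broken (reactants):
  C–C: 1 × 342 = 342
  C–H: 6 × 429 = 2574
  C=C: 1 × 599 = 599
  H–H: 1 × 448 = 448
  Σ(broken) = 3963 kJ
Bonds formed (products):
  C–C: 2 × 342 = 684
  C–H: 8 × 429 = 3432
  Σ(formed) = 4116 kJ
ΔH = Σ(broken) − Σ(formed) = 3963 − 4116 = −153 kJ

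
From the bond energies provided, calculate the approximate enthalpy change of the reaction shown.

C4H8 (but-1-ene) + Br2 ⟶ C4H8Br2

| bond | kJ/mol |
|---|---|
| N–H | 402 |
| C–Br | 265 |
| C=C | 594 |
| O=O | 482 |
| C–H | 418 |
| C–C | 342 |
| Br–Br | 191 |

ΔH ≈ −87 kJ

Bonds broken (reactants):
  Br–Br: 1 × 191 = 191
  C–C: 2 × 342 = 684
  C–H: 8 × 418 = 3344
  C=C: 1 × 594 = 594
  Σ(broken) = 4813 kJ
Bonds formed (products):
  C–Br: 2 × 265 = 530
  C–C: 3 × 342 = 1026
  C–H: 8 × 418 = 3344
  Σ(formed) = 4900 kJ
ΔH = Σ(broken) − Σ(formed) = 4813 − 4900 = −87 kJ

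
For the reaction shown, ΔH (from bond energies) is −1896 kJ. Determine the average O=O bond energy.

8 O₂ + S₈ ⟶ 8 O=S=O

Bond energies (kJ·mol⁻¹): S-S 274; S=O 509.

D(O=O) ≈ 507 kJ/mol

Let D be the O=O bond energy.
Σ(broken) = 8×D + 8×274 = 2192 + 8D
Σ(formed) = 16×509 = 8144
ΔH = Σ(broken) − Σ(formed) = (2192 + 8D) − (8144) = −5952 + 8D
Setting this equal to −1896 kJ gives 8D = 4056, so D = 507 kJ/mol.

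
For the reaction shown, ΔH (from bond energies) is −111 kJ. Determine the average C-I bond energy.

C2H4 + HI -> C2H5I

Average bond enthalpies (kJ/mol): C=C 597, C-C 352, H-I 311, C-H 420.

D(C-I) ≈ 247 kJ/mol

Let D be the C-I bond energy.
Σ(broken) = 4×420 + 1×597 + 1×311 = 2588
Σ(formed) = 1×352 + 5×420 + 1×D = 2452 + D
ΔH = Σ(broken) − Σ(formed) = (2588) − (2452 + D) = +136 − D
Setting this equal to −111 kJ gives D = 247 kJ/mol.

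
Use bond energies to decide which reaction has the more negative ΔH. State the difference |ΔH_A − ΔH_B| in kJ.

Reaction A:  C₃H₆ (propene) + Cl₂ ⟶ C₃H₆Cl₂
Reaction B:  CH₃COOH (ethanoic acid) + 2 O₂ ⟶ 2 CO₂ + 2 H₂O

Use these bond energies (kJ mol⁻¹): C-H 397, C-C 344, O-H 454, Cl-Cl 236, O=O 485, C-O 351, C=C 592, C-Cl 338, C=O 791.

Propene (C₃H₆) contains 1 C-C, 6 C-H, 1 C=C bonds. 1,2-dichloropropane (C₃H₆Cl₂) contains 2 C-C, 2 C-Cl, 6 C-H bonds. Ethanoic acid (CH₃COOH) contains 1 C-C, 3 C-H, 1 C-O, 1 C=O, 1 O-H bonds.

Reaction A:
  Bonds broken (reactants):
    C-C: 1 × 344 = 344
    C-H: 6 × 397 = 2382
    C=C: 1 × 592 = 592
    Cl-Cl: 1 × 236 = 236
    Σ(broken) = 3554 kJ
  Bonds formed (products):
    C-C: 2 × 344 = 688
    C-Cl: 2 × 338 = 676
    C-H: 6 × 397 = 2382
    Σ(formed) = 3746 kJ
  ΔH_A = 3554 − 3746 = −192 kJ
Reaction B:
  Bonds broken (reactants):
    C-C: 1 × 344 = 344
    C-H: 3 × 397 = 1191
    C-O: 1 × 351 = 351
    C=O: 1 × 791 = 791
    O-H: 1 × 454 = 454
    O=O: 2 × 485 = 970
    Σ(broken) = 4101 kJ
  Bonds formed (products):
    C=O: 4 × 791 = 3164
    O-H: 4 × 454 = 1816
    Σ(formed) = 4980 kJ
  ΔH_B = 4101 − 4980 = −879 kJ
ΔH_A − ΔH_B = +687 kJ, so reaction B has the more negative ΔH; |ΔH_A − ΔH_B| = 687 kJ.

Reaction B, by 687 kJ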